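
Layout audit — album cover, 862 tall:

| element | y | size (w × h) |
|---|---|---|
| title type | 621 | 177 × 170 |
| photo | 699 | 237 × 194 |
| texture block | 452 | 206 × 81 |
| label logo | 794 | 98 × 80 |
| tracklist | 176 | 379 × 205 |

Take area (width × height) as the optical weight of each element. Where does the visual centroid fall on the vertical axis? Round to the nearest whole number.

y ≈ 439

Areas → weights: title type 177·170 = 30090, photo 237·194 = 45978, texture block 206·81 = 16686, label logo 98·80 = 7840, tracklist 379·205 = 77695; Σw = 178289.
Σw·y = 30090·621 + 45978·699 + 16686·452 + 7840·794 + 77695·176 = 78265864, so ȳ = 78265864/178289 ≈ 438.98.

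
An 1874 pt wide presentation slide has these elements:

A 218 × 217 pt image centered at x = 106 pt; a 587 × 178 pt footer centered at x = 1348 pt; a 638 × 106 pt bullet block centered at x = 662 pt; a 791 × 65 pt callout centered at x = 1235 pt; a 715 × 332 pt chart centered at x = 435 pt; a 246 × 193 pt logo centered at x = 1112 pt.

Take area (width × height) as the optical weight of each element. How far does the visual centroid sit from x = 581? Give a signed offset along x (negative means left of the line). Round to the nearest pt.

≈ 157 pt

Areas: image 218·217 = 47306, footer 587·178 = 104486, bullet block 638·106 = 67628, callout 791·65 = 51415, chart 715·332 = 237380, logo 246·193 = 47478. Total weight = 555693.
Σw·x = 47306·106 + 104486·1348 + 67628·662 + 51415·1235 + 237380·435 + 47478·1112 = 410184661, so x̄ = 410184661/555693 ≈ 738.15.
Offset from x = 581: 738.15 − 581 ≈ 157.15.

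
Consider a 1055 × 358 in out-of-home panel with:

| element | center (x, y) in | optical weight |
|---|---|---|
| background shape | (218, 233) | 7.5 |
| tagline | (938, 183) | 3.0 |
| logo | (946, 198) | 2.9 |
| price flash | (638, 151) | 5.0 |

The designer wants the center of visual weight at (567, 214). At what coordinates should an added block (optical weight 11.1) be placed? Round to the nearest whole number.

New total weight: (7.5 + 3.0 + 2.9 + 5.0) + 11.1 = 29.5.
x: target moment 29.5×567 = 16726.5; current 7.5·218 + 3.0·938 + 2.9·946 + 5.0·638 = 10382.4; the added block supplies 6344.1, so x = 6344.1/11.1 ≈ 571.54.
y: target moment 29.5×214 = 6313.0; current 7.5·233 + 3.0·183 + 2.9·198 + 5.0·151 = 3625.7; the added block supplies 2687.3, so y = 2687.3/11.1 ≈ 242.10.

(572, 242)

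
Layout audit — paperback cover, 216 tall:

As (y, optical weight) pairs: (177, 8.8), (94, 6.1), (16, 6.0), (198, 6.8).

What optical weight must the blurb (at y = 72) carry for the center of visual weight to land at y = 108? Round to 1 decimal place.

Fixed elements: Σw = 8.8 + 6.1 + 6.0 + 6.8 = 27.7, Σw·y = 8.8·177 + 6.1·94 + 6.0·16 + 6.8·198 = 3573.4.
For the centroid to hit 108: (3573.4 + w·72) / (27.7 + w) = 108.
Solving: w = (108·27.7 − 3573.4) / (72 − 108) = -581.8 / -36 ≈ 16.16.

w ≈ 16.2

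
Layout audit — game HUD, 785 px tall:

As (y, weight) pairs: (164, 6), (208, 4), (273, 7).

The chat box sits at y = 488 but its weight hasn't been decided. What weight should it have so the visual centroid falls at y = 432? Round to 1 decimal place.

Existing Σw = 17 (6 + 4 + 7); existing moment 6·164 + 4·208 + 7·273 = 3727.
Set Σw·y/Σw = 432: (3727 + 488w) = 432·(17 + w).
Rearranging, w·(488 − 432) = 432·17 − 3727 = 3617, so w ≈ 3617/56 = 64.59.

w ≈ 64.6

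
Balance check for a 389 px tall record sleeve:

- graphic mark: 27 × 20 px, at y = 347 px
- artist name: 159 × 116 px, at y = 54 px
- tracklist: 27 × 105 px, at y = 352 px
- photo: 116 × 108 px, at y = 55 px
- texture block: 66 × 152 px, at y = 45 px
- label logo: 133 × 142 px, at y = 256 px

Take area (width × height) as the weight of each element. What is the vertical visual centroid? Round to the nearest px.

Areas → weights: graphic mark 27·20 = 540, artist name 159·116 = 18444, tracklist 27·105 = 2835, photo 116·108 = 12528, texture block 66·152 = 10032, label logo 133·142 = 18886; Σw = 63265.
y-moment: 540·347 + 18444·54 + 2835·352 + 12528·55 + 10032·45 + 18886·256 = 8156572; centroid 8156572/63265 ≈ 128.93.

y ≈ 129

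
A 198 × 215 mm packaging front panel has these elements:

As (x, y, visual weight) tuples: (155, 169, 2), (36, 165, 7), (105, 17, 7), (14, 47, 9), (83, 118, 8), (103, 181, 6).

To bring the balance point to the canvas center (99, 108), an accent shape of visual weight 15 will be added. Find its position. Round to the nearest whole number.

(176, 118)

With the accent shape, Σw becomes 2 + 7 + 7 + 9 + 8 + 6 + 15 = 54.
x: need Σw·x = 54·99 = 5346. Existing = 2·155 + 7·36 + 7·105 + 9·14 + 8·83 + 6·103 = 2705. Remainder 2641 / 15 ≈ 176.07.
y: need Σw·y = 54·108 = 5832. Existing = 2·169 + 7·165 + 7·17 + 9·47 + 8·118 + 6·181 = 4065. Remainder 1767 / 15 ≈ 117.80.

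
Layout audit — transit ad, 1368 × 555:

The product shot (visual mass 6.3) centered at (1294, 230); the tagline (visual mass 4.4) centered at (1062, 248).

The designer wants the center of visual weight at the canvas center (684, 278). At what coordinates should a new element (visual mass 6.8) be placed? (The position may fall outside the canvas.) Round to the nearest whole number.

(-126, 342)

New total weight: (6.3 + 4.4) + 6.8 = 17.5.
x: target moment 17.5×684 = 11970.0; current 6.3·1294 + 4.4·1062 = 12825.0; the new element supplies -855.0, so x = -855.0/6.8 ≈ -125.74.
y: target moment 17.5×278 = 4865.0; current 6.3·230 + 4.4·248 = 2540.2; the new element supplies 2324.8, so y = 2324.8/6.8 ≈ 341.88.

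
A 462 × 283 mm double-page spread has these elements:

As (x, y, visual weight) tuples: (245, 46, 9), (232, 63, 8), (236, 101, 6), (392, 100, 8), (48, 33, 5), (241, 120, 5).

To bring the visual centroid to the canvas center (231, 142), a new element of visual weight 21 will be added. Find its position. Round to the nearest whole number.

After adding the new element, total weight = 9 + 8 + 6 + 8 + 5 + 5 + 21 = 62.
Along x: (10058 + 21·x) / 62 = 231 (existing moment 9·245 + 8·232 + 6·236 + 8·392 + 5·48 + 5·241 = 10058) ⇒ x = (14322 − 10058) / 21 ≈ 203.05.
Along y: (3089 + 21·y) / 62 = 142 (existing moment 9·46 + 8·63 + 6·101 + 8·100 + 5·33 + 5·120 = 3089) ⇒ y = (8804 − 3089) / 21 ≈ 272.14.

(203, 272)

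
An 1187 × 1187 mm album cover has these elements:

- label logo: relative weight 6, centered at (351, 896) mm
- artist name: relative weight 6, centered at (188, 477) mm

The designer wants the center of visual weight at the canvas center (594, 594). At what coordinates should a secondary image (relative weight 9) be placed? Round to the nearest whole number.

(1027, 471)

With the secondary image, Σw becomes 6 + 6 + 9 = 21.
Along x: (3234 + 9·x) / 21 = 594 (existing moment 6·351 + 6·188 = 3234) ⇒ x = (12474 − 3234) / 9 ≈ 1026.67.
Along y: (8238 + 9·y) / 21 = 594 (existing moment 6·896 + 6·477 = 8238) ⇒ y = (12474 − 8238) / 9 ≈ 470.67.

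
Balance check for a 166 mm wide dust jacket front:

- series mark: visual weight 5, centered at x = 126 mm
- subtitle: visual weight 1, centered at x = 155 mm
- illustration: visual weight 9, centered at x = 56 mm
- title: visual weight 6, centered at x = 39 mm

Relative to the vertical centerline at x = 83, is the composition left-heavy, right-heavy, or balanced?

Total weight = 5 + 1 + 9 + 6 = 21.
Σw·x = 5·126 + 1·155 + 9·56 + 6·39 = 1523, so x̄ = 1523/21 ≈ 72.52.
Since 72.5 is left of 83, the composition reads left-heavy.

left-heavy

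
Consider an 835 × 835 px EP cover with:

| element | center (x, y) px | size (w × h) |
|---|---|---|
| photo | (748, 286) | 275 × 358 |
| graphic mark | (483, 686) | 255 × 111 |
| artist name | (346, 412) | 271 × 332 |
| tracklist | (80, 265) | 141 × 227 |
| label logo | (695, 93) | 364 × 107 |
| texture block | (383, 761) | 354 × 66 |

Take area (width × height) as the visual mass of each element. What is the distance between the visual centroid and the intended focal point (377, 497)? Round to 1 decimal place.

≈ 181.5 px

Taking area as weight: photo 275·358 = 98450, graphic mark 255·111 = 28305, artist name 271·332 = 89972, tracklist 141·227 = 32007, label logo 364·107 = 38948, texture block 354·66 = 23364. Sum 311046.
Σw·x = 157020059; x̄ = 157020059/311046 ≈ 504.81.
y: moment 114526417 / weight 311046 ≈ 368.20
Relative to (377, 497): Δ = (127.81, -128.80); |Δ| = √(127.81² + -128.80²) ≈ 181.46.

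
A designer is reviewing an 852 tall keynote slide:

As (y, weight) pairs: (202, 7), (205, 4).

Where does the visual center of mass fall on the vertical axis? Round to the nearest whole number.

y ≈ 203

Weights sum to 7 + 4 = 11.
Σw·y = 7·202 + 4·205 = 2234, so ȳ = 2234/11 ≈ 203.09.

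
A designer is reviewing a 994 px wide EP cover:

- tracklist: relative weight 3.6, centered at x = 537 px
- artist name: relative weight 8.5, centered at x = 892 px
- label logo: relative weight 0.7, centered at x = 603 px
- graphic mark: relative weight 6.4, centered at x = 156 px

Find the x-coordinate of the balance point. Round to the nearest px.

Σw = 3.6 + 8.5 + 0.7 + 6.4 = 19.2.
x-moment: 3.6·537 + 8.5·892 + 0.7·603 + 6.4·156 = 10935.7; centroid 10935.7/19.2 ≈ 569.57.

x ≈ 570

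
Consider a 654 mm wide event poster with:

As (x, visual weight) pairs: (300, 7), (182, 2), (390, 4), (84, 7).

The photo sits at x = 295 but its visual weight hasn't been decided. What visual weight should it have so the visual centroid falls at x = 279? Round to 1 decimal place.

w ≈ 60.5

Fixed elements: Σw = 7 + 2 + 4 + 7 = 20, Σw·x = 7·300 + 2·182 + 4·390 + 7·84 = 4612.
For the centroid to hit 279: (4612 + w·295) / (20 + w) = 279.
Rearranging, w·(295 − 279) = 279·20 − 4612 = 968, so w ≈ 968/16 = 60.50.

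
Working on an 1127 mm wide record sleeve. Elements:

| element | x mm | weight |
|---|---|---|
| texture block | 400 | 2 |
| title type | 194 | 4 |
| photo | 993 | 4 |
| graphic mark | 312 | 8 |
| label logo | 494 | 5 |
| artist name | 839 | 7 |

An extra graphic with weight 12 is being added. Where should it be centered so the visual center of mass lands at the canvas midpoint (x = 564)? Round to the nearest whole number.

New total weight: (2 + 4 + 4 + 8 + 5 + 7) + 12 = 42.
x: target moment 42×564 = 23688; current 2·400 + 4·194 + 4·993 + 8·312 + 5·494 + 7·839 = 16387; the extra graphic supplies 7301, so x = 7301/12 ≈ 608.42.

x ≈ 608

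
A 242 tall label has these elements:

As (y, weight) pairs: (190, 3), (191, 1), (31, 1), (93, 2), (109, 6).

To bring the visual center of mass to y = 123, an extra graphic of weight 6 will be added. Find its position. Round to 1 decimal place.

y ≈ 117.5

With the extra graphic, Σw becomes 3 + 1 + 1 + 2 + 6 + 6 = 19.
y: target moment 19×123 = 2337; current 3·190 + 1·191 + 1·31 + 2·93 + 6·109 = 1632; the extra graphic supplies 705, so y = 705/6 ≈ 117.50.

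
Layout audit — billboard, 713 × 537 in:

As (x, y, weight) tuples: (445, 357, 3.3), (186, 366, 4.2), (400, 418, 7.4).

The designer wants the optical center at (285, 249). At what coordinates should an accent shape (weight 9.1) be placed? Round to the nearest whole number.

(179, 18)

After adding the accent shape, total weight = 3.3 + 4.2 + 7.4 + 9.1 = 24.0.
x: target moment 24.0×285 = 6840.0; current 3.3·445 + 4.2·186 + 7.4·400 = 5209.7; the accent shape supplies 1630.3, so x = 1630.3/9.1 ≈ 179.15.
y: target moment 24.0×249 = 5976.0; current 3.3·357 + 4.2·366 + 7.4·418 = 5808.5; the accent shape supplies 167.5, so y = 167.5/9.1 ≈ 18.41.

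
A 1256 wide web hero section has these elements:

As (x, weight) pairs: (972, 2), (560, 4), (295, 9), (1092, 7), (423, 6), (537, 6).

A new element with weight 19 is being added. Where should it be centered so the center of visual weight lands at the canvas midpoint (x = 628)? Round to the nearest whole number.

With the new element, Σw becomes 2 + 4 + 9 + 7 + 6 + 6 + 19 = 53.
x: target moment 53×628 = 33284; current 2·972 + 4·560 + 9·295 + 7·1092 + 6·423 + 6·537 = 20243; the new element supplies 13041, so x = 13041/19 ≈ 686.37.

x ≈ 686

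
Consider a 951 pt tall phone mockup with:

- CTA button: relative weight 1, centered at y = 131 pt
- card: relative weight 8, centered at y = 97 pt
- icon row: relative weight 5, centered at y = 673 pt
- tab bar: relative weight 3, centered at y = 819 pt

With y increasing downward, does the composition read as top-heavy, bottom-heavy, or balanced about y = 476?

top-heavy

Total weight = 1 + 8 + 5 + 3 = 17.
y: (1·131 + 8·97 + 5·673 + 3·819) / 17 = 6729 / 17 ≈ 395.82
395.8 vs midline 476 → top-heavy.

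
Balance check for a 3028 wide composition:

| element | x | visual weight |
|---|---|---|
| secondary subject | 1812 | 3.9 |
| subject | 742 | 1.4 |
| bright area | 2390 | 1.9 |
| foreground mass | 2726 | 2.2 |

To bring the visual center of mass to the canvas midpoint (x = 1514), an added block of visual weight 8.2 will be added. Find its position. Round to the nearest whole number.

After adding the added block, total weight = 3.9 + 1.4 + 1.9 + 2.2 + 8.2 = 17.6.
x: need Σw·x = 17.6·1514 = 26646.4. Existing = 3.9·1812 + 1.4·742 + 1.9·2390 + 2.2·2726 = 18643.8. Remainder 8002.6 / 8.2 ≈ 975.93.

x ≈ 976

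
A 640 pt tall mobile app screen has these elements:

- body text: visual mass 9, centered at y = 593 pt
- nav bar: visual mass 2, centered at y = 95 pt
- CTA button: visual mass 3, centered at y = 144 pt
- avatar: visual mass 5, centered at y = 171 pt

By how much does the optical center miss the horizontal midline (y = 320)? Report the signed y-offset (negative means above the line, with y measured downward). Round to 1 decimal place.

≈ 38.6 pt

Weights sum to 9 + 2 + 3 + 5 = 19.
Σw·y = 9·593 + 2·95 + 3·144 + 5·171 = 6814, so ȳ = 6814/19 ≈ 358.63.
Offset from y = 320: 358.63 − 320 ≈ 38.63.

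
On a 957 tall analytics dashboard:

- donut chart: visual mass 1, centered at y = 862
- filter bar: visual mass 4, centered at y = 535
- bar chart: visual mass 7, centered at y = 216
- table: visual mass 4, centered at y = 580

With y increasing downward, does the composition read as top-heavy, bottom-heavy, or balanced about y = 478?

top-heavy

Total weight = 1 + 4 + 7 + 4 = 16.
y: (1·862 + 4·535 + 7·216 + 4·580) / 16 = 6834 / 16 ≈ 427.12
427.1 vs midline 478 → top-heavy.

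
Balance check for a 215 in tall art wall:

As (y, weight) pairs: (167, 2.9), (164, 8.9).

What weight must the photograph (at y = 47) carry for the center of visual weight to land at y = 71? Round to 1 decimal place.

w ≈ 46.1

Existing Σw = 11.8 (2.9 + 8.9); existing moment 2.9·167 + 8.9·164 = 1943.9.
For the centroid to hit 71: (1943.9 + w·47) / (11.8 + w) = 71.
Solving: w = (71·11.8 − 1943.9) / (47 − 71) = -1106.1 / -24 ≈ 46.09.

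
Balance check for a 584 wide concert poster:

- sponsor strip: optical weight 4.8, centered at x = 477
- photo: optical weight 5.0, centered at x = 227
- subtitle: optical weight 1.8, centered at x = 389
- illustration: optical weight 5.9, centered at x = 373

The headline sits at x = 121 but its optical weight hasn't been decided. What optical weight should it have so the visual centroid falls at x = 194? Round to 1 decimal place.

w ≈ 40.1

Known weights sum to 4.8 + 5.0 + 1.8 + 5.9 = 17.5; their moment is 4.8·477 + 5.0·227 + 1.8·389 + 5.9·373 = 6325.5.
Balance at x = 194 requires (6325.5 + w·121) / (17.5 + w) = 194.
So w = (194·17.5 − 6325.5)/(121 − 194) = -2930.5/-73 ≈ 40.14.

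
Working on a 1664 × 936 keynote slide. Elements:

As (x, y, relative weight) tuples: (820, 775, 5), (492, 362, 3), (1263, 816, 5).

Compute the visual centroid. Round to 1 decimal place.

Σw = 5 + 3 + 5 = 13.
x-moment: 5·820 + 3·492 + 5·1263 = 11891; centroid 11891/13 ≈ 914.69.
y-moment: 5·775 + 3·362 + 5·816 = 9041; centroid 9041/13 ≈ 695.46.

(914.7, 695.5)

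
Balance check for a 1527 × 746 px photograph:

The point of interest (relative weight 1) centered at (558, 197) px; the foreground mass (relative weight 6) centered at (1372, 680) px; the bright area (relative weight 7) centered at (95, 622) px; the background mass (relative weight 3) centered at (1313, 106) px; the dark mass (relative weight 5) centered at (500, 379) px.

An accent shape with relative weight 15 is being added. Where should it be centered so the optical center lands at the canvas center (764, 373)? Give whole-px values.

After adding the accent shape, total weight = 1 + 6 + 7 + 3 + 5 + 15 = 37.
x: need Σw·x = 37·764 = 28268. Existing = 1·558 + 6·1372 + 7·95 + 3·1313 + 5·500 = 15894. Remainder 12374 / 15 ≈ 824.93.
y: need Σw·y = 37·373 = 13801. Existing = 1·197 + 6·680 + 7·622 + 3·106 + 5·379 = 10844. Remainder 2957 / 15 ≈ 197.13.

(825, 197)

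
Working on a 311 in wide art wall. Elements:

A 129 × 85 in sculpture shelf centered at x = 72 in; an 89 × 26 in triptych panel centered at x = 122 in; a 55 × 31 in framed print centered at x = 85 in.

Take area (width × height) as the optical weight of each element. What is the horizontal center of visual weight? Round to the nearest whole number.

Areas → weights: sculpture shelf 129·85 = 10965, triptych panel 89·26 = 2314, framed print 55·31 = 1705; Σw = 14984.
x: (10965·72 + 2314·122 + 1705·85) / 14984 = 1216713 / 14984 ≈ 81.20

x ≈ 81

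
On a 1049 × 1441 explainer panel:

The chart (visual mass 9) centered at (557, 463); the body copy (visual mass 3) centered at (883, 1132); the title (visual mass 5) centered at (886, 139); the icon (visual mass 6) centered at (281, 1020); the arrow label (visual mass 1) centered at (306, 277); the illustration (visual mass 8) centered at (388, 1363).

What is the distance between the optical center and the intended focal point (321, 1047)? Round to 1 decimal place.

Total weight = 9 + 3 + 5 + 6 + 1 + 8 = 32.
x: (9·557 + 3·883 + 5·886 + 6·281 + 1·306 + 8·388) / 32 = 17188 / 32 ≈ 537.12
y: (9·463 + 3·1132 + 5·139 + 6·1020 + 1·277 + 8·1363) / 32 = 25559 / 32 ≈ 798.72
From (321, 1047): dx = 216.12, dy = -248.28, so the distance is √(dx²+dy²) ≈ 329.17.

≈ 329.2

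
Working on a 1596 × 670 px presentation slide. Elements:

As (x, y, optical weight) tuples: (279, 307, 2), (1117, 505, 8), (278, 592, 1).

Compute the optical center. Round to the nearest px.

(888, 477)

Σw = 2 + 8 + 1 = 11.
x-moment: 2·279 + 8·1117 + 1·278 = 9772; centroid 9772/11 ≈ 888.36.
y-moment: 2·307 + 8·505 + 1·592 = 5246; centroid 5246/11 ≈ 476.91.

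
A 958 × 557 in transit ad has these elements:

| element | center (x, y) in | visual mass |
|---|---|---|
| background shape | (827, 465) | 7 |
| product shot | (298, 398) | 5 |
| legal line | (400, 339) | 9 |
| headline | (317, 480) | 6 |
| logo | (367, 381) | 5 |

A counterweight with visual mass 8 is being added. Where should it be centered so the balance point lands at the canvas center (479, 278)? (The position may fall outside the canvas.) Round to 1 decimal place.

New total weight: (7 + 5 + 9 + 6 + 5) + 8 = 40.
x: need Σw·x = 40·479 = 19160. Existing = 7·827 + 5·298 + 9·400 + 6·317 + 5·367 = 14616. Remainder 4544 / 8 ≈ 568.00.
y: need Σw·y = 40·278 = 11120. Existing = 7·465 + 5·398 + 9·339 + 6·480 + 5·381 = 13081. Remainder -1961 / 8 ≈ -245.12.

(568.0, -245.1)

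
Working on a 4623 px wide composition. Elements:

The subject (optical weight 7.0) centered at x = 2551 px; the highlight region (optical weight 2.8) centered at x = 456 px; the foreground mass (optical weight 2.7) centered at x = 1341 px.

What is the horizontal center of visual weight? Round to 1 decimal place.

Weights sum to 7.0 + 2.8 + 2.7 = 12.5.
x: (7.0·2551 + 2.8·456 + 2.7·1341) / 12.5 = 22754.5 / 12.5 ≈ 1820.36

x ≈ 1820.4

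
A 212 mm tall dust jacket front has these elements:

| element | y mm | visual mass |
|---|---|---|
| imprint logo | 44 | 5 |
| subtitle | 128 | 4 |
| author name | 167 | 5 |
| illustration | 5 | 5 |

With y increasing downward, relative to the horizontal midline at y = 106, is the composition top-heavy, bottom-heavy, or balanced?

Σw = 5 + 4 + 5 + 5 = 19.
y: (5·44 + 4·128 + 5·167 + 5·5) / 19 = 1592 / 19 ≈ 83.79
83.8 vs midline 106 → top-heavy.

top-heavy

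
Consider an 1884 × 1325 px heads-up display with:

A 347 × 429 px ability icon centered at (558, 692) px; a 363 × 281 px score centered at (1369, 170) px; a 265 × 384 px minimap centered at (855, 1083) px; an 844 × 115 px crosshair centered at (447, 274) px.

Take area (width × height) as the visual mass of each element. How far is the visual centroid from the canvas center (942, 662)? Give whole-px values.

Areas: ability icon 347·429 = 148863, score 363·281 = 102003, minimap 265·384 = 101760, crosshair 844·115 = 97060. Total weight = 449686.
Σw·x = 148863·558 + 102003·1369 + 101760·855 + 97060·447 = 353098281, so x̄ = 353098281/449686 ≈ 785.21.
Σw·y = 148863·692 + 102003·170 + 101760·1083 + 97060·274 = 257154226, so ȳ = 257154226/449686 ≈ 571.85.
Relative to (942, 662): Δ = (-156.79, -90.15); |Δ| = √(-156.79² + -90.15²) ≈ 180.86.

≈ 181 px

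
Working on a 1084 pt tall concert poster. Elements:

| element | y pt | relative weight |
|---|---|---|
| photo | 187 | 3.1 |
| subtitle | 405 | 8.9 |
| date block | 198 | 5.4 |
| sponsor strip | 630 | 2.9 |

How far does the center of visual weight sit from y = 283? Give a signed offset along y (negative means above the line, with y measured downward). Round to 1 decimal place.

Total weight = 3.1 + 8.9 + 5.4 + 2.9 = 20.3.
y-moment: 3.1·187 + 8.9·405 + 5.4·198 + 2.9·630 = 7080.4; centroid 7080.4/20.3 ≈ 348.79.
Against y = 283, that's 348.79 − 283 = 65.79.

≈ 65.8 pt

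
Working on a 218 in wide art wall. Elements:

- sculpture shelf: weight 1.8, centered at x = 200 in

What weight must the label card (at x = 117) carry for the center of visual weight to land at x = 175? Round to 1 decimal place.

Known: weight 1.8 with moment 1.8·200 = 360.0.
Set Σw·x/Σw = 175: (360.0 + 117w) = 175·(1.8 + w).
So w = (175·1.8 − 360.0)/(117 − 175) = -45.0/-58 ≈ 0.78.

w ≈ 0.8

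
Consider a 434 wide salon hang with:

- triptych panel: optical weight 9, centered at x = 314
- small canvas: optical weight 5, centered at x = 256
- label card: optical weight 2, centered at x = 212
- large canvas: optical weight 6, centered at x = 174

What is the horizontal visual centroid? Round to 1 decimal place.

Weights sum to 9 + 5 + 2 + 6 = 22.
x: (9·314 + 5·256 + 2·212 + 6·174) / 22 = 5574 / 22 ≈ 253.36

x ≈ 253.4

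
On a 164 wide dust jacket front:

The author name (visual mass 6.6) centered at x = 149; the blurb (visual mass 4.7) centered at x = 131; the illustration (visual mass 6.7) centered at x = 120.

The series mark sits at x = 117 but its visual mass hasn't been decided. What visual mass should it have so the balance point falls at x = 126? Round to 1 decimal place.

Known weights sum to 6.6 + 4.7 + 6.7 = 18.0; their moment is 6.6·149 + 4.7·131 + 6.7·120 = 2403.1.
Set Σw·x/Σw = 126: (2403.1 + 117w) = 126·(18.0 + w).
Rearranging, w·(117 − 126) = 126·18.0 − 2403.1 = -135.1, so w ≈ -135.1/-9 = 15.01.

w ≈ 15.0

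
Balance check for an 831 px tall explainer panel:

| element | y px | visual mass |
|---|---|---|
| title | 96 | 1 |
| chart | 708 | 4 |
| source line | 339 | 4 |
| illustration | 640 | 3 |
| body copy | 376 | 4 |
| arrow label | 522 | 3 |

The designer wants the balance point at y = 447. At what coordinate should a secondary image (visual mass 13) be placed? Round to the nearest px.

y ≈ 387

With the secondary image, Σw becomes 1 + 4 + 4 + 3 + 4 + 3 + 13 = 32.
y: need Σw·y = 32·447 = 14304. Existing = 1·96 + 4·708 + 4·339 + 3·640 + 4·376 + 3·522 = 9274. Remainder 5030 / 13 ≈ 386.92.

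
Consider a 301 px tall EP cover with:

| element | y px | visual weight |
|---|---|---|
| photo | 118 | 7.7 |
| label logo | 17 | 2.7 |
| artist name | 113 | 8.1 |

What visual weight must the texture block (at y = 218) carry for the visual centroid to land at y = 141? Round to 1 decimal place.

Known weights sum to 7.7 + 2.7 + 8.1 = 18.5; their moment is 7.7·118 + 2.7·17 + 8.1·113 = 1869.8.
Set Σw·y/Σw = 141: (1869.8 + 218w) = 141·(18.5 + w).
Rearranging, w·(218 − 141) = 141·18.5 − 1869.8 = 738.7, so w ≈ 738.7/77 = 9.59.

w ≈ 9.6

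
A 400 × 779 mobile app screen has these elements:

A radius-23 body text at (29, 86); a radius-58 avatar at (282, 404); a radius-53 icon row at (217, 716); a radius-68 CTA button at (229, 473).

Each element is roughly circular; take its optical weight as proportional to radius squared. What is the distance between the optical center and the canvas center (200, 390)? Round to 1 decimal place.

r² weights: body text 23² = 529, avatar 58² = 3364, icon row 53² = 2809, CTA button 68² = 4624. Total = 11326.
x: (529·29 + 3364·282 + 2809·217 + 4624·229) / 11326 = 2632438 / 11326 ≈ 232.42
y: (529·86 + 3364·404 + 2809·716 + 4624·473) / 11326 = 5602946 / 11326 ≈ 494.70
From (200, 390): dx = 32.42, dy = 104.70, so the distance is √(dx²+dy²) ≈ 109.60.

≈ 109.6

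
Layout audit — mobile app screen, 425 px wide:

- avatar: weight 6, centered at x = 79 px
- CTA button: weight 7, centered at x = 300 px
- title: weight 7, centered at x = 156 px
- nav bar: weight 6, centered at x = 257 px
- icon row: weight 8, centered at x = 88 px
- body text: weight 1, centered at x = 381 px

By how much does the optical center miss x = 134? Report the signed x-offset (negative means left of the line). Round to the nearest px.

Weights sum to 6 + 7 + 7 + 6 + 8 + 1 = 35.
Σw·x = 6293; x̄ = 6293/35 ≈ 179.80.
Offset from x = 134: 179.80 − 134 ≈ 45.80.

≈ 46 px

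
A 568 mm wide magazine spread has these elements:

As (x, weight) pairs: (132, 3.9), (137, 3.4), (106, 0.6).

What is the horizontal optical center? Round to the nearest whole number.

Σw = 3.9 + 3.4 + 0.6 = 7.9.
x-moment: 3.9·132 + 3.4·137 + 0.6·106 = 1044.2; centroid 1044.2/7.9 ≈ 132.18.

x ≈ 132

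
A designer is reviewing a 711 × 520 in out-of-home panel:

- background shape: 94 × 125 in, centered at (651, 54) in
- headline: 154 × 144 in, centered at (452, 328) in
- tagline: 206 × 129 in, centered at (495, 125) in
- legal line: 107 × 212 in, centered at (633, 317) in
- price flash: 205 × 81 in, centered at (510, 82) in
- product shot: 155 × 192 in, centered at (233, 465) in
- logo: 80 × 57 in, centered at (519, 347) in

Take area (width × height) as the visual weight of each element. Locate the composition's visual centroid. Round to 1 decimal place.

Areas: background shape 94·125 = 11750, headline 154·144 = 22176, tagline 206·129 = 26574, legal line 107·212 = 22684, price flash 205·81 = 16605, product shot 155·192 = 29760, logo 80·57 = 4560. Total weight = 134109.
Σw·x = 62955174; x̄ = 62955174/134109 ≈ 469.43.
Σw·y = 35203136; ȳ = 35203136/134109 ≈ 262.50.

(469.4, 262.5)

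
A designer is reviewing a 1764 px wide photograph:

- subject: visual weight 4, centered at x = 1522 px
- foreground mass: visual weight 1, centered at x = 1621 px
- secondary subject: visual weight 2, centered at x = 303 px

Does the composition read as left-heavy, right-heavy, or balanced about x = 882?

Σw = 4 + 1 + 2 = 7.
x-moment: 4·1522 + 1·1621 + 2·303 = 8315; centroid 8315/7 ≈ 1187.86.
1187.9 lies right of the midline 882, so the layout is right-heavy.

right-heavy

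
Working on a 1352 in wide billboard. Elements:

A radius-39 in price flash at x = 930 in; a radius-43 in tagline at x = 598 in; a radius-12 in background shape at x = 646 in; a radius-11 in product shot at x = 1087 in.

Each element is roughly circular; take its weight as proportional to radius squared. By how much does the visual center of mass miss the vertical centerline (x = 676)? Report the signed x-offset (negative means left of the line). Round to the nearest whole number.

≈ 79 in

r² weights: price flash 39² = 1521, tagline 43² = 1849, background shape 12² = 144, product shot 11² = 121. Total = 3635.
x-moment: 1521·930 + 1849·598 + 144·646 + 121·1087 = 2744783; centroid 2744783/3635 ≈ 755.10.
Offset from x = 676: 755.10 − 676 ≈ 79.10.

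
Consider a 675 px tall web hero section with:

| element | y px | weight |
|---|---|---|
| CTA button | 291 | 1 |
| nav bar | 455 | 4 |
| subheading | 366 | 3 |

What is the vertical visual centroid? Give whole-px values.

y ≈ 401

Weights sum to 1 + 4 + 3 = 8.
Σw·y = 1·291 + 4·455 + 3·366 = 3209, so ȳ = 3209/8 ≈ 401.12.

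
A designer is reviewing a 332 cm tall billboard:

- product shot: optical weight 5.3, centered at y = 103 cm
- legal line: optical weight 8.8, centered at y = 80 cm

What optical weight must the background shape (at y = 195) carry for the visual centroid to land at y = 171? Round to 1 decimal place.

Fixed elements: Σw = 5.3 + 8.8 = 14.1, Σw·y = 5.3·103 + 8.8·80 = 1249.9.
Set Σw·y/Σw = 171: (1249.9 + 195w) = 171·(14.1 + w).
Rearranging, w·(195 − 171) = 171·14.1 − 1249.9 = 1161.2, so w ≈ 1161.2/24 = 48.38.

w ≈ 48.4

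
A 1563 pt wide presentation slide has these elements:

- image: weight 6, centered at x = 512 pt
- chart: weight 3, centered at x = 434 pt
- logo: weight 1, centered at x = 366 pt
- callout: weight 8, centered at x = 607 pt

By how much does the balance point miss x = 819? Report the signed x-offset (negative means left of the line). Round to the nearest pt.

Σw = 6 + 3 + 1 + 8 = 18.
x: (6·512 + 3·434 + 1·366 + 8·607) / 18 = 9596 / 18 ≈ 533.11
Difference: 533.11 − 819 ≈ -285.89.

≈ -286 pt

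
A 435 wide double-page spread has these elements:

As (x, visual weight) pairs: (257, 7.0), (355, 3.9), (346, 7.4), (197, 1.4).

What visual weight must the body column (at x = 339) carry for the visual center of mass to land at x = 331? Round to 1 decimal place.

Existing Σw = 19.7 (7.0 + 3.9 + 7.4 + 1.4); existing moment 7.0·257 + 3.9·355 + 7.4·346 + 1.4·197 = 6019.7.
Balance at x = 331 requires (6019.7 + w·339) / (19.7 + w) = 331.
Solving: w = (331·19.7 − 6019.7) / (339 − 331) = 501.0 / 8 ≈ 62.62.

w ≈ 62.6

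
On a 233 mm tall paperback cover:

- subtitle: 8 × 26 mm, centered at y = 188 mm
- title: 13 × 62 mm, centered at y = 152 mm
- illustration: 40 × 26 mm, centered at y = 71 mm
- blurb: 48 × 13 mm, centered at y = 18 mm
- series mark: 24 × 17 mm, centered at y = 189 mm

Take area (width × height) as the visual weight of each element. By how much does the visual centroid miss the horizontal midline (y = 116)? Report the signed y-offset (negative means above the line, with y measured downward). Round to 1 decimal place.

Areas: subtitle 8·26 = 208, title 13·62 = 806, illustration 40·26 = 1040, blurb 48·13 = 624, series mark 24·17 = 408. Total weight = 3086.
y: (208·188 + 806·152 + 1040·71 + 624·18 + 408·189) / 3086 = 323800 / 3086 ≈ 104.93
Difference: 104.93 − 116 ≈ -11.07.

≈ -11.1 mm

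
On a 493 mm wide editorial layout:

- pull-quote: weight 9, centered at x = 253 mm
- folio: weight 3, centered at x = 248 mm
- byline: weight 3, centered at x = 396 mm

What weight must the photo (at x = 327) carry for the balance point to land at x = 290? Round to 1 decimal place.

Fixed elements: Σw = 9 + 3 + 3 = 15, Σw·x = 9·253 + 3·248 + 3·396 = 4209.
Balance at x = 290 requires (4209 + w·327) / (15 + w) = 290.
So w = (290·15 − 4209)/(327 − 290) = 141/37 ≈ 3.81.

w ≈ 3.8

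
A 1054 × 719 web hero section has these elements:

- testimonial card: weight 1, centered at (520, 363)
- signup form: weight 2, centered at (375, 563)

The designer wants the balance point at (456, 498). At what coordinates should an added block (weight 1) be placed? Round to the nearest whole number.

With the added block, Σw becomes 1 + 2 + 1 = 4.
Along x: (1270 + 1·x) / 4 = 456 (existing moment 1·520 + 2·375 = 1270) ⇒ x = (1824 − 1270) / 1 ≈ 554.00.
Along y: (1489 + 1·y) / 4 = 498 (existing moment 1·363 + 2·563 = 1489) ⇒ y = (1992 − 1489) / 1 ≈ 503.00.

(554, 503)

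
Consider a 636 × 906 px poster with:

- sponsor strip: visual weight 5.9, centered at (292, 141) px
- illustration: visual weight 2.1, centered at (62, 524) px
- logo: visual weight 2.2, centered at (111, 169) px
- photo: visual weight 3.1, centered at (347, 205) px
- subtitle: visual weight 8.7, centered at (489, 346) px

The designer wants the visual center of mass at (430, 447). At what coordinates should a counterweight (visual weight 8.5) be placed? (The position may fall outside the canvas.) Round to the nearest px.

New total weight: (5.9 + 2.1 + 2.2 + 3.1 + 8.7) + 8.5 = 30.5.
x: target moment 30.5×430 = 13115.0; current 5.9·292 + 2.1·62 + 2.2·111 + 3.1·347 + 8.7·489 = 7427.2; the counterweight supplies 5687.8, so x = 5687.8/8.5 ≈ 669.15.
y: target moment 30.5×447 = 13633.5; current 5.9·141 + 2.1·524 + 2.2·169 + 3.1·205 + 8.7·346 = 5949.8; the counterweight supplies 7683.7, so y = 7683.7/8.5 ≈ 903.96.

(669, 904)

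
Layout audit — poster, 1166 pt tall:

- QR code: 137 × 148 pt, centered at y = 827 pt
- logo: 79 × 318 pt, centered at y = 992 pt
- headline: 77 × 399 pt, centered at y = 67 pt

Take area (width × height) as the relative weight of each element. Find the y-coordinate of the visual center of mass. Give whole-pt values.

Taking area as weight: QR code 137·148 = 20276, logo 79·318 = 25122, headline 77·399 = 30723. Sum 76121.
y: (20276·827 + 25122·992 + 30723·67) / 76121 = 43747717 / 76121 ≈ 574.71

y ≈ 575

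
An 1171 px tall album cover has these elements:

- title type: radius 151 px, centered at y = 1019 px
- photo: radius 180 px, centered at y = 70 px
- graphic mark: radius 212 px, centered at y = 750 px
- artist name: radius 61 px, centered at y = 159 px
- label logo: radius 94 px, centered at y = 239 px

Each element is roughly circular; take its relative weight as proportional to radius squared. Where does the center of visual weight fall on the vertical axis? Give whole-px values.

r² weights: title type 151² = 22801, photo 180² = 32400, graphic mark 212² = 44944, artist name 61² = 3721, label logo 94² = 8836. Total = 112702.
y: (22801·1019 + 32400·70 + 44944·750 + 3721·159 + 8836·239) / 112702 = 61913662 / 112702 ≈ 549.36

y ≈ 549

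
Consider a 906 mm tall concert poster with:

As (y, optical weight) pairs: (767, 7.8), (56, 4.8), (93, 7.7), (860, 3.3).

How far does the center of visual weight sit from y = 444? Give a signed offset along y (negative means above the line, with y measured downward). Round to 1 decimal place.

Weights sum to 7.8 + 4.8 + 7.7 + 3.3 = 23.6.
Σw·y = 7.8·767 + 4.8·56 + 7.7·93 + 3.3·860 = 9805.5, so ȳ = 9805.5/23.6 ≈ 415.49.
Against y = 444, that's 415.49 − 444 = -28.51.

≈ -28.5 mm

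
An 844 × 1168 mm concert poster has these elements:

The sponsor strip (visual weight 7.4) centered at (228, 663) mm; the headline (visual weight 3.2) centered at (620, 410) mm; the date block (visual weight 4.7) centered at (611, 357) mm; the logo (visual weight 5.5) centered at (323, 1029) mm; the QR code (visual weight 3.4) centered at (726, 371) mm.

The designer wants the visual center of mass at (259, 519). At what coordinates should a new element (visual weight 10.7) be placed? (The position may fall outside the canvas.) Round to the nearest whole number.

(-163, 308)

With the new element, Σw becomes 7.4 + 3.2 + 4.7 + 5.5 + 3.4 + 10.7 = 34.9.
x: need Σw·x = 34.9·259 = 9039.1. Existing = 7.4·228 + 3.2·620 + 4.7·611 + 5.5·323 + 3.4·726 = 10787.8. Remainder -1748.7 / 10.7 ≈ -163.43.
y: need Σw·y = 34.9·519 = 18113.1. Existing = 7.4·663 + 3.2·410 + 4.7·357 + 5.5·1029 + 3.4·371 = 14817.0. Remainder 3296.1 / 10.7 ≈ 308.05.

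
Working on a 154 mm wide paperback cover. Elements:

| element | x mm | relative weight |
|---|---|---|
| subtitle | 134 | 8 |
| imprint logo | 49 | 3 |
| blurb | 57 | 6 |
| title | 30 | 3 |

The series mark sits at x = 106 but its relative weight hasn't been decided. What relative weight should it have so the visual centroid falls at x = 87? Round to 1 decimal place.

Fixed elements: Σw = 8 + 3 + 6 + 3 = 20, Σw·x = 8·134 + 3·49 + 6·57 + 3·30 = 1651.
For the centroid to hit 87: (1651 + w·106) / (20 + w) = 87.
Solving: w = (87·20 − 1651) / (106 − 87) = 89 / 19 ≈ 4.68.

w ≈ 4.7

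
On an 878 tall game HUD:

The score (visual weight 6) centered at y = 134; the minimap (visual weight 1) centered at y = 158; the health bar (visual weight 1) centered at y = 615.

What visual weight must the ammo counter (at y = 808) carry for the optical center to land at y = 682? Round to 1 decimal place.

w ≈ 30.8

Fixed elements: Σw = 6 + 1 + 1 = 8, Σw·y = 6·134 + 1·158 + 1·615 = 1577.
Set Σw·y/Σw = 682: (1577 + 808w) = 682·(8 + w).
So w = (682·8 − 1577)/(808 − 682) = 3879/126 ≈ 30.79.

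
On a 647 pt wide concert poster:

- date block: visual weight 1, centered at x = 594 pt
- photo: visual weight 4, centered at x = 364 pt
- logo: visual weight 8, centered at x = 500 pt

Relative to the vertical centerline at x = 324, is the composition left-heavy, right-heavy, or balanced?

Σw = 1 + 4 + 8 = 13.
x-moment: 1·594 + 4·364 + 8·500 = 6050; centroid 6050/13 ≈ 465.38.
Since 465.4 is right of 324, the composition reads right-heavy.

right-heavy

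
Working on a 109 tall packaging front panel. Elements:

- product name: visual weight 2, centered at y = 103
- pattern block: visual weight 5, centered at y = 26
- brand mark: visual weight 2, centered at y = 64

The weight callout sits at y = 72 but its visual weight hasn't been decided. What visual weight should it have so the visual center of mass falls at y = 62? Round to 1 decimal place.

Fixed elements: Σw = 2 + 5 + 2 = 9, Σw·y = 2·103 + 5·26 + 2·64 = 464.
Balance at y = 62 requires (464 + w·72) / (9 + w) = 62.
So w = (62·9 − 464)/(72 − 62) = 94/10 ≈ 9.40.

w ≈ 9.4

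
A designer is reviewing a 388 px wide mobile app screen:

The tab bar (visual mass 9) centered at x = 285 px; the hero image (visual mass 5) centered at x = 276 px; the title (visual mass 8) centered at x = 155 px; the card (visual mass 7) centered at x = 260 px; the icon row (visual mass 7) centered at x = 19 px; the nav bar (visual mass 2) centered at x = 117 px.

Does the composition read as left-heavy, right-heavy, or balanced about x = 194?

Σw = 9 + 5 + 8 + 7 + 7 + 2 = 38.
x: moment 7372 / weight 38 ≈ 194.00
The centroid 194.00 matches the midline at 194, so the layout is balanced.

balanced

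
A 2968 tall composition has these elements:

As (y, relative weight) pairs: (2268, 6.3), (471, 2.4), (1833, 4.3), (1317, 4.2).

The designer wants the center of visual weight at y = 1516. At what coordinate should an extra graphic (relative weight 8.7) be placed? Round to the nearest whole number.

y ≈ 1199

New total weight: (6.3 + 2.4 + 4.3 + 4.2) + 8.7 = 25.9.
y: target moment 25.9×1516 = 39264.4; current 6.3·2268 + 2.4·471 + 4.3·1833 + 4.2·1317 = 28832.1; the extra graphic supplies 10432.3, so y = 10432.3/8.7 ≈ 1199.11.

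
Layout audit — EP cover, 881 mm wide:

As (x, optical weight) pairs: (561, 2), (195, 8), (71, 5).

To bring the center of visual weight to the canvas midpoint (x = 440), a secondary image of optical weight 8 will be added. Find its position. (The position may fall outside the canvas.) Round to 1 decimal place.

New total weight: (2 + 8 + 5) + 8 = 23.
Along x: (3037 + 8·x) / 23 = 440 (existing moment 2·561 + 8·195 + 5·71 = 3037) ⇒ x = (10120 − 3037) / 8 ≈ 885.38.

x ≈ 885.4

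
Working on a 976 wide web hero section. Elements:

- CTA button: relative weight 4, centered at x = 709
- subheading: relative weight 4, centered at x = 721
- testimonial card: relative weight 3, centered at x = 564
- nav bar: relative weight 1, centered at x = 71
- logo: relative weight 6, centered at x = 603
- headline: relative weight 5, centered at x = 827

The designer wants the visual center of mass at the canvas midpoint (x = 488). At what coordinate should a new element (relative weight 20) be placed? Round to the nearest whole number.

After adding the new element, total weight = 4 + 4 + 3 + 1 + 6 + 5 + 20 = 43.
Along x: (15236 + 20·x) / 43 = 488 (existing moment 4·709 + 4·721 + 3·564 + 1·71 + 6·603 + 5·827 = 15236) ⇒ x = (20984 − 15236) / 20 ≈ 287.40.

x ≈ 287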